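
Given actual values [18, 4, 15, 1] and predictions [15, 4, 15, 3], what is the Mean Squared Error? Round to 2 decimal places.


Differences: [3, 0, 0, -2]
Squared errors: [9, 0, 0, 4]
Sum of squared errors = 13
MSE = 13 / 4 = 3.25

3.25


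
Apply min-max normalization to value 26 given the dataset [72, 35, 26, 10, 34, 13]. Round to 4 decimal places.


Min = 10, Max = 72
Range = 72 - 10 = 62
Scaled = (x - min) / (max - min)
= (26 - 10) / 62
= 16 / 62
= 0.2581

0.2581


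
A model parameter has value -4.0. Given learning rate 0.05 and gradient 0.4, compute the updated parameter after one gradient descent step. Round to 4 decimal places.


w_new = w_old - lr * gradient
= -4.0 - 0.05 * 0.4
= -4.0 - (0.02)
= -4.0200

-4.0200


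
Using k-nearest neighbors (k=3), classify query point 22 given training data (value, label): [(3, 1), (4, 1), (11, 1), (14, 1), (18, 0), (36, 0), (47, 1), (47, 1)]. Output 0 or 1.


Distances from query 22:
Point 18 (class 0): distance = 4
Point 14 (class 1): distance = 8
Point 11 (class 1): distance = 11
K=3 nearest neighbors: classes = [0, 1, 1]
Votes for class 1: 2 / 3
Majority vote => class 1

1


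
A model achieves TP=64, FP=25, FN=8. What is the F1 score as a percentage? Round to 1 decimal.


Precision = TP / (TP + FP) = 64 / 89 = 0.7191
Recall = TP / (TP + FN) = 64 / 72 = 0.8889
F1 = 2 * P * R / (P + R)
= 2 * 0.7191 * 0.8889 / (0.7191 + 0.8889)
= 1.2784 / 1.608
= 0.795
As percentage: 79.5%

79.5


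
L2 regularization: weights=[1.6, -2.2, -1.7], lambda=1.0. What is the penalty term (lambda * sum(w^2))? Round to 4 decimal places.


Squaring each weight:
1.6^2 = 2.56
(-2.2)^2 = 4.84
(-1.7)^2 = 2.89
Sum of squares = 10.29
Penalty = 1.0 * 10.29 = 10.2900

10.2900


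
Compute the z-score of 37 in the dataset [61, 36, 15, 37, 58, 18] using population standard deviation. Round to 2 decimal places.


Mean = (61 + 36 + 15 + 37 + 58 + 18) / 6 = 37.5
Variance = sum((x_i - mean)^2) / n = 310.25
Std = sqrt(310.25) = 17.6139
Z = (x - mean) / std
= (37 - 37.5) / 17.6139
= -0.5 / 17.6139
= -0.03

-0.03


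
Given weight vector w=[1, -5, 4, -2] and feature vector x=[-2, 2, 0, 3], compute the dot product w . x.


Element-wise products:
1 * -2 = -2
-5 * 2 = -10
4 * 0 = 0
-2 * 3 = -6
Sum = -2 + -10 + 0 + -6
= -18

-18


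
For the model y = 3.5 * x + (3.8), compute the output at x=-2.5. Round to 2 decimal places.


y = 3.5 * -2.5 + (3.8)
= -8.75 + (3.8)
= -4.95

-4.95


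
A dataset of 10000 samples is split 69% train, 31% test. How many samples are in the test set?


Train samples = 10000 * 69% = 6900
Test samples = 10000 - 6900
= 3100

3100


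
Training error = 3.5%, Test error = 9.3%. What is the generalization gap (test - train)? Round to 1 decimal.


Generalization gap = test_error - train_error
= 9.3 - 3.5
= 5.8%
A moderate gap.

5.8


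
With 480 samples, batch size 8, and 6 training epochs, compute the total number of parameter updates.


Iterations per epoch = 480 / 8 = 60
Total updates = iterations_per_epoch * epochs
= 60 * 6
= 360

360


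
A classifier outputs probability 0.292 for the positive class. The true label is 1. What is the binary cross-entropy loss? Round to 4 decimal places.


For y=1: Loss = -log(p)
= -log(0.292)
= -(-1.231)
= 1.2310

1.2310


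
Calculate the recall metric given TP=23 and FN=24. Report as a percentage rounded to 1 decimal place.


Recall = TP / (TP + FN) * 100
= 23 / (23 + 24)
= 23 / 47
= 0.4894
= 48.9%

48.9


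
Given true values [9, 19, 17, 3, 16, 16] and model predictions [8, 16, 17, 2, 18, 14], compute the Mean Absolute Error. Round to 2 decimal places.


Absolute errors: [1, 3, 0, 1, 2, 2]
Sum of absolute errors = 9
MAE = 9 / 6 = 1.50

1.50


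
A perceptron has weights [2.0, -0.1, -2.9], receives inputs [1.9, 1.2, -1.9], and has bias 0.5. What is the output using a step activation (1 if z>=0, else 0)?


z = w . x + b
= 2.0*1.9 + -0.1*1.2 + -2.9*-1.9 + 0.5
= 3.8 + -0.12 + 5.51 + 0.5
= 9.19 + 0.5
= 9.69
Since z = 9.69 >= 0, output = 1

1


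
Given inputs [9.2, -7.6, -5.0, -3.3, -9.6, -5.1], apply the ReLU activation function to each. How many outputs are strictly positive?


ReLU(x) = max(0, x) for each element:
ReLU(9.2) = 9.2
ReLU(-7.6) = 0
ReLU(-5.0) = 0
ReLU(-3.3) = 0
ReLU(-9.6) = 0
ReLU(-5.1) = 0
Active neurons (>0): 1

1


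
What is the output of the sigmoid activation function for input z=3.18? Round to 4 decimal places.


sigmoid(z) = 1 / (1 + exp(-z))
exp(-(3.18)) = exp(-3.18) = 0.0416
1 + 0.0416 = 1.0416
1 / 1.0416 = 0.9601

0.9601


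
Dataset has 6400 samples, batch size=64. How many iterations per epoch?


Iterations per epoch = dataset_size / batch_size
= 6400 / 64
= 100

100


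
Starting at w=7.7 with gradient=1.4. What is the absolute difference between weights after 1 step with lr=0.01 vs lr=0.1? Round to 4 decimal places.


With lr=0.01: w_new = 7.7 - 0.01 * 1.4 = 7.686
With lr=0.1: w_new = 7.7 - 0.1 * 1.4 = 7.56
Absolute difference = |7.686 - 7.56|
= 0.1260

0.1260


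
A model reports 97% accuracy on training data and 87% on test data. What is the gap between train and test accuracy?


Gap = train_accuracy - test_accuracy
= 97 - 87
= 10%
This moderate gap may indicate mild overfitting.

10


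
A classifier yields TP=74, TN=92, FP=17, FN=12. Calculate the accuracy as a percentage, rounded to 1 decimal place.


Accuracy = (TP + TN) / (TP + TN + FP + FN) * 100
= (74 + 92) / (74 + 92 + 17 + 12)
= 166 / 195
= 0.8513
= 85.1%

85.1


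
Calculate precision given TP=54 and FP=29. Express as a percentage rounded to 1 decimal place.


Precision = TP / (TP + FP) * 100
= 54 / (54 + 29)
= 54 / 83
= 0.6506
= 65.1%

65.1


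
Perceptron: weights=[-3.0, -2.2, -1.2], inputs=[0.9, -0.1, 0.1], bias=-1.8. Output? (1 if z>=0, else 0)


z = w . x + b
= -3.0*0.9 + -2.2*-0.1 + -1.2*0.1 + -1.8
= -2.7 + 0.22 + -0.12 + -1.8
= -2.6 + -1.8
= -4.4
Since z = -4.4 < 0, output = 0

0


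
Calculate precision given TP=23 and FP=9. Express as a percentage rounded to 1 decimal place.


Precision = TP / (TP + FP) * 100
= 23 / (23 + 9)
= 23 / 32
= 0.7188
= 71.9%

71.9


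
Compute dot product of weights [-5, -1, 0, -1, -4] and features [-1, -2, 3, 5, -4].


Element-wise products:
-5 * -1 = 5
-1 * -2 = 2
0 * 3 = 0
-1 * 5 = -5
-4 * -4 = 16
Sum = 5 + 2 + 0 + -5 + 16
= 18

18


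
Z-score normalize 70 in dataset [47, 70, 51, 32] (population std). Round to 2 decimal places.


Mean = (47 + 70 + 51 + 32) / 4 = 50.0
Variance = sum((x_i - mean)^2) / n = 183.5
Std = sqrt(183.5) = 13.5462
Z = (x - mean) / std
= (70 - 50.0) / 13.5462
= 20.0 / 13.5462
= 1.48

1.48


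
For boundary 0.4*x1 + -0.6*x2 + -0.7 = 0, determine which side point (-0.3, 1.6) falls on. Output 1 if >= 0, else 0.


Compute 0.4 * -0.3 + -0.6 * 1.6 + -0.7
= -0.12 + -0.96 + -0.7
= -1.78
Since -1.78 < 0, the point is on the negative side.

0


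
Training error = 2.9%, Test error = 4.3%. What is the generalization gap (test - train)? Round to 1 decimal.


Generalization gap = test_error - train_error
= 4.3 - 2.9
= 1.4%
A small gap suggests good generalization.

1.4


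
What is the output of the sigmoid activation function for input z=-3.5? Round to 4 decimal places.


sigmoid(z) = 1 / (1 + exp(-z))
exp(-(-3.5)) = exp(3.5) = 33.1155
1 + 33.1155 = 34.1155
1 / 34.1155 = 0.0293

0.0293


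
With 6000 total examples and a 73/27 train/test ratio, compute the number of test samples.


Train samples = 6000 * 73% = 4380
Test samples = 6000 - 4380
= 1620

1620


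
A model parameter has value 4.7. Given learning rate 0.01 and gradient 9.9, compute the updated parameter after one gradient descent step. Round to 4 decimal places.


w_new = w_old - lr * gradient
= 4.7 - 0.01 * 9.9
= 4.7 - (0.099)
= 4.6010

4.6010


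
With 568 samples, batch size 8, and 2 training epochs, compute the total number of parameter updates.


Iterations per epoch = 568 / 8 = 71
Total updates = iterations_per_epoch * epochs
= 71 * 2
= 142

142


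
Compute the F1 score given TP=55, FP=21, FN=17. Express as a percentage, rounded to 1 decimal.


Precision = TP / (TP + FP) = 55 / 76 = 0.7237
Recall = TP / (TP + FN) = 55 / 72 = 0.7639
F1 = 2 * P * R / (P + R)
= 2 * 0.7237 * 0.7639 / (0.7237 + 0.7639)
= 1.1056 / 1.4876
= 0.7432
As percentage: 74.3%

74.3


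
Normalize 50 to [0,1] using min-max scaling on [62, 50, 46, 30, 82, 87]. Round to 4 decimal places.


Min = 30, Max = 87
Range = 87 - 30 = 57
Scaled = (x - min) / (max - min)
= (50 - 30) / 57
= 20 / 57
= 0.3509

0.3509


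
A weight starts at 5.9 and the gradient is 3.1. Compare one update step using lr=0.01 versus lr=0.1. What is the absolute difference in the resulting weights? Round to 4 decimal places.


With lr=0.01: w_new = 5.9 - 0.01 * 3.1 = 5.869
With lr=0.1: w_new = 5.9 - 0.1 * 3.1 = 5.59
Absolute difference = |5.869 - 5.59|
= 0.2790

0.2790


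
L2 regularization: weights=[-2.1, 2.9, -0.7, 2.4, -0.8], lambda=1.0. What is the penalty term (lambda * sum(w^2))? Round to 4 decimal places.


Squaring each weight:
(-2.1)^2 = 4.41
2.9^2 = 8.41
(-0.7)^2 = 0.49
2.4^2 = 5.76
(-0.8)^2 = 0.64
Sum of squares = 19.71
Penalty = 1.0 * 19.71 = 19.7100

19.7100


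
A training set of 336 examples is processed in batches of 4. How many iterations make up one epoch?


Iterations per epoch = dataset_size / batch_size
= 336 / 4
= 84

84


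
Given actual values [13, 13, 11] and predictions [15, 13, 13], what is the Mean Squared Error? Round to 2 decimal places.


Differences: [-2, 0, -2]
Squared errors: [4, 0, 4]
Sum of squared errors = 8
MSE = 8 / 3 = 2.67

2.67


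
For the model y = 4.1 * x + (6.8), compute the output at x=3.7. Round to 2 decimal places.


y = 4.1 * 3.7 + (6.8)
= 15.17 + (6.8)
= 21.97

21.97


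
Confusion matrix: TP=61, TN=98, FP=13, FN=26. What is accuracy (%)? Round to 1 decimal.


Accuracy = (TP + TN) / (TP + TN + FP + FN) * 100
= (61 + 98) / (61 + 98 + 13 + 26)
= 159 / 198
= 0.803
= 80.3%

80.3


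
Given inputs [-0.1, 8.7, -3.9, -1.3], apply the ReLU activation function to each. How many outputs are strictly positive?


ReLU(x) = max(0, x) for each element:
ReLU(-0.1) = 0
ReLU(8.7) = 8.7
ReLU(-3.9) = 0
ReLU(-1.3) = 0
Active neurons (>0): 1

1


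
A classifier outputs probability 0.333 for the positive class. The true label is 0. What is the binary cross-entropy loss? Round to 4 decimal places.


For y=0: Loss = -log(1-p)
= -log(1 - 0.333)
= -log(0.667)
= -(-0.405)
= 0.4050

0.4050


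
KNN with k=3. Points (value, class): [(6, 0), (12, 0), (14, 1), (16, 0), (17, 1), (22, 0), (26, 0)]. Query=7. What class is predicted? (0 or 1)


Distances from query 7:
Point 6 (class 0): distance = 1
Point 12 (class 0): distance = 5
Point 14 (class 1): distance = 7
K=3 nearest neighbors: classes = [0, 0, 1]
Votes for class 1: 1 / 3
Majority vote => class 0

0


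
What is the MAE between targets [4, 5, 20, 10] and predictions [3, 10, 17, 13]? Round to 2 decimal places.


Absolute errors: [1, 5, 3, 3]
Sum of absolute errors = 12
MAE = 12 / 4 = 3.00

3.00


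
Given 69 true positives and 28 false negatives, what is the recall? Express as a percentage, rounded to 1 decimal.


Recall = TP / (TP + FN) * 100
= 69 / (69 + 28)
= 69 / 97
= 0.7113
= 71.1%

71.1


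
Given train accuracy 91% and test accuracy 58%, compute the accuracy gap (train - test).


Gap = train_accuracy - test_accuracy
= 91 - 58
= 33%
This large gap strongly indicates overfitting.

33


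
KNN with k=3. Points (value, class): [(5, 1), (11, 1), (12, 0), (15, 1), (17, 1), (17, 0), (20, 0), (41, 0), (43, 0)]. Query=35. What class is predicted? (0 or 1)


Distances from query 35:
Point 41 (class 0): distance = 6
Point 43 (class 0): distance = 8
Point 20 (class 0): distance = 15
K=3 nearest neighbors: classes = [0, 0, 0]
Votes for class 1: 0 / 3
Majority vote => class 0

0


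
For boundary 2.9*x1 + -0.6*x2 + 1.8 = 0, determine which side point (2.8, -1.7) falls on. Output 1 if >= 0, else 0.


Compute 2.9 * 2.8 + -0.6 * -1.7 + 1.8
= 8.12 + 1.02 + 1.8
= 10.94
Since 10.94 >= 0, the point is on the positive side.

1


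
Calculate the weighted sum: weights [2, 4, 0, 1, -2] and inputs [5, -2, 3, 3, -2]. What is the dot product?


Element-wise products:
2 * 5 = 10
4 * -2 = -8
0 * 3 = 0
1 * 3 = 3
-2 * -2 = 4
Sum = 10 + -8 + 0 + 3 + 4
= 9

9


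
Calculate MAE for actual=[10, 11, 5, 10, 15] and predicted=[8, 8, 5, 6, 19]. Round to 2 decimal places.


Absolute errors: [2, 3, 0, 4, 4]
Sum of absolute errors = 13
MAE = 13 / 5 = 2.60

2.60


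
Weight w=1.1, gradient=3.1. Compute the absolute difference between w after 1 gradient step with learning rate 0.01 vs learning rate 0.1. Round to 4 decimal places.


With lr=0.01: w_new = 1.1 - 0.01 * 3.1 = 1.069
With lr=0.1: w_new = 1.1 - 0.1 * 3.1 = 0.79
Absolute difference = |1.069 - 0.79|
= 0.2790

0.2790


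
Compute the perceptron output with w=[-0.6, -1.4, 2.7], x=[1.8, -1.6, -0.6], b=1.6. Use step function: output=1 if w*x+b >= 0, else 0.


z = w . x + b
= -0.6*1.8 + -1.4*-1.6 + 2.7*-0.6 + 1.6
= -1.08 + 2.24 + -1.62 + 1.6
= -0.46 + 1.6
= 1.14
Since z = 1.14 >= 0, output = 1

1


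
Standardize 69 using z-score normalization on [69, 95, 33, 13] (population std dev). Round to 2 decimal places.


Mean = (69 + 95 + 33 + 13) / 4 = 52.5
Variance = sum((x_i - mean)^2) / n = 1004.75
Std = sqrt(1004.75) = 31.6978
Z = (x - mean) / std
= (69 - 52.5) / 31.6978
= 16.5 / 31.6978
= 0.52

0.52


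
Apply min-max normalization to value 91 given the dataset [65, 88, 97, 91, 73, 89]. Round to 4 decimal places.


Min = 65, Max = 97
Range = 97 - 65 = 32
Scaled = (x - min) / (max - min)
= (91 - 65) / 32
= 26 / 32
= 0.8125

0.8125


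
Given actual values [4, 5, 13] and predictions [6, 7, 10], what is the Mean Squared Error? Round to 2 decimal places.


Differences: [-2, -2, 3]
Squared errors: [4, 4, 9]
Sum of squared errors = 17
MSE = 17 / 3 = 5.67

5.67


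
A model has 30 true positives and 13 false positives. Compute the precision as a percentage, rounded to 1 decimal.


Precision = TP / (TP + FP) * 100
= 30 / (30 + 13)
= 30 / 43
= 0.6977
= 69.8%

69.8


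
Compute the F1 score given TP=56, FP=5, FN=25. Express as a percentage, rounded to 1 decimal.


Precision = TP / (TP + FP) = 56 / 61 = 0.918
Recall = TP / (TP + FN) = 56 / 81 = 0.6914
F1 = 2 * P * R / (P + R)
= 2 * 0.918 * 0.6914 / (0.918 + 0.6914)
= 1.2694 / 1.6094
= 0.7887
As percentage: 78.9%

78.9


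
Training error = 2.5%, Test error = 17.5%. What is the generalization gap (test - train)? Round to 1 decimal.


Generalization gap = test_error - train_error
= 17.5 - 2.5
= 15.0%
A large gap suggests overfitting.

15.0


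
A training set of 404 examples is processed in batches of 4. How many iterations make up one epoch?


Iterations per epoch = dataset_size / batch_size
= 404 / 4
= 101

101


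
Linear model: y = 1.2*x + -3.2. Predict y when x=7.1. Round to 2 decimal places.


y = 1.2 * 7.1 + (-3.2)
= 8.52 + (-3.2)
= 5.32

5.32


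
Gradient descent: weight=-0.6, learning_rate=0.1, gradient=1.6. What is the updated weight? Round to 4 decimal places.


w_new = w_old - lr * gradient
= -0.6 - 0.1 * 1.6
= -0.6 - (0.16)
= -0.7600

-0.7600


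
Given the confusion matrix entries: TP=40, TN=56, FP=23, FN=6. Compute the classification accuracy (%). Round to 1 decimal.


Accuracy = (TP + TN) / (TP + TN + FP + FN) * 100
= (40 + 56) / (40 + 56 + 23 + 6)
= 96 / 125
= 0.768
= 76.8%

76.8


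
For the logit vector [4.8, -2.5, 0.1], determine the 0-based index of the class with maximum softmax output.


Softmax is a monotonic transformation, so it preserves the argmax.
We need to find the index of the maximum logit.
Index 0: 4.8
Index 1: -2.5
Index 2: 0.1
Maximum logit = 4.8 at index 0

0


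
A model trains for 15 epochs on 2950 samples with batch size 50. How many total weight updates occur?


Iterations per epoch = 2950 / 50 = 59
Total updates = iterations_per_epoch * epochs
= 59 * 15
= 885

885


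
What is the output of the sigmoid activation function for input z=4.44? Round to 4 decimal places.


sigmoid(z) = 1 / (1 + exp(-z))
exp(-(4.44)) = exp(-4.44) = 0.0118
1 + 0.0118 = 1.0118
1 / 1.0118 = 0.9883

0.9883


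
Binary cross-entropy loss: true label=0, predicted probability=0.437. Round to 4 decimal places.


For y=0: Loss = -log(1-p)
= -log(1 - 0.437)
= -log(0.563)
= -(-0.5745)
= 0.5745

0.5745


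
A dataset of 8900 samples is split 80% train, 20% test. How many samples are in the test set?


Train samples = 8900 * 80% = 7120
Test samples = 8900 - 7120
= 1780

1780


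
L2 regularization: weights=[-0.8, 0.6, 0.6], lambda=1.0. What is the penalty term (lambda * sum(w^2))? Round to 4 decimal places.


Squaring each weight:
(-0.8)^2 = 0.64
0.6^2 = 0.36
0.6^2 = 0.36
Sum of squares = 1.36
Penalty = 1.0 * 1.36 = 1.3600

1.3600


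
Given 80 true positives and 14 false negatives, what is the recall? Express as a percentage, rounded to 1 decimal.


Recall = TP / (TP + FN) * 100
= 80 / (80 + 14)
= 80 / 94
= 0.8511
= 85.1%

85.1


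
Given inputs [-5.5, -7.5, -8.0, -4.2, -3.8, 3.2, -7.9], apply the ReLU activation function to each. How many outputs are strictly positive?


ReLU(x) = max(0, x) for each element:
ReLU(-5.5) = 0
ReLU(-7.5) = 0
ReLU(-8.0) = 0
ReLU(-4.2) = 0
ReLU(-3.8) = 0
ReLU(3.2) = 3.2
ReLU(-7.9) = 0
Active neurons (>0): 1

1


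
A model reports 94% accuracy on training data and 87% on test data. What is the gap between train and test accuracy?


Gap = train_accuracy - test_accuracy
= 94 - 87
= 7%
This moderate gap may indicate mild overfitting.

7


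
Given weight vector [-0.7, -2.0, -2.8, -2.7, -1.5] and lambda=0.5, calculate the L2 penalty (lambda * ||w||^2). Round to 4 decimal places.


Squaring each weight:
(-0.7)^2 = 0.49
(-2.0)^2 = 4.0
(-2.8)^2 = 7.84
(-2.7)^2 = 7.29
(-1.5)^2 = 2.25
Sum of squares = 21.87
Penalty = 0.5 * 21.87 = 10.9350

10.9350


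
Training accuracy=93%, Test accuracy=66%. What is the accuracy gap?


Gap = train_accuracy - test_accuracy
= 93 - 66
= 27%
This large gap strongly indicates overfitting.

27


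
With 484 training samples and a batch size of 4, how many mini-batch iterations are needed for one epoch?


Iterations per epoch = dataset_size / batch_size
= 484 / 4
= 121

121


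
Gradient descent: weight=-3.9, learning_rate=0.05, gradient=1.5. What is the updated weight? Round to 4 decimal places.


w_new = w_old - lr * gradient
= -3.9 - 0.05 * 1.5
= -3.9 - (0.075)
= -3.9750

-3.9750


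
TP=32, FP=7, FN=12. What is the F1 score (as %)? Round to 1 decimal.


Precision = TP / (TP + FP) = 32 / 39 = 0.8205
Recall = TP / (TP + FN) = 32 / 44 = 0.7273
F1 = 2 * P * R / (P + R)
= 2 * 0.8205 * 0.7273 / (0.8205 + 0.7273)
= 1.1935 / 1.5478
= 0.7711
As percentage: 77.1%

77.1


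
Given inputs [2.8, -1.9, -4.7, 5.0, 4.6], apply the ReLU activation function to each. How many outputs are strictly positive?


ReLU(x) = max(0, x) for each element:
ReLU(2.8) = 2.8
ReLU(-1.9) = 0
ReLU(-4.7) = 0
ReLU(5.0) = 5.0
ReLU(4.6) = 4.6
Active neurons (>0): 3

3


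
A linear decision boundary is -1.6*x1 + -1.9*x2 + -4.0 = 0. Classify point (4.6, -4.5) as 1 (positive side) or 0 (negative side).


Compute -1.6 * 4.6 + -1.9 * -4.5 + -4.0
= -7.36 + 8.55 + -4.0
= -2.81
Since -2.81 < 0, the point is on the negative side.

0


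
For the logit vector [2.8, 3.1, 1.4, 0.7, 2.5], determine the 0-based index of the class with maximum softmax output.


Softmax is a monotonic transformation, so it preserves the argmax.
We need to find the index of the maximum logit.
Index 0: 2.8
Index 1: 3.1
Index 2: 1.4
Index 3: 0.7
Index 4: 2.5
Maximum logit = 3.1 at index 1

1


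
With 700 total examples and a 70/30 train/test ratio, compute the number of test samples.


Train samples = 700 * 70% = 490
Test samples = 700 - 490
= 210

210


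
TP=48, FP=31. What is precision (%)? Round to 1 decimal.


Precision = TP / (TP + FP) * 100
= 48 / (48 + 31)
= 48 / 79
= 0.6076
= 60.8%

60.8


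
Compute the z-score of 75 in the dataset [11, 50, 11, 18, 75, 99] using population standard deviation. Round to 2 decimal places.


Mean = (11 + 50 + 11 + 18 + 75 + 99) / 6 = 44.0
Variance = sum((x_i - mean)^2) / n = 1146.0
Std = sqrt(1146.0) = 33.8526
Z = (x - mean) / std
= (75 - 44.0) / 33.8526
= 31.0 / 33.8526
= 0.92

0.92


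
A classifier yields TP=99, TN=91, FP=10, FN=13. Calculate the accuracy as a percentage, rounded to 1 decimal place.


Accuracy = (TP + TN) / (TP + TN + FP + FN) * 100
= (99 + 91) / (99 + 91 + 10 + 13)
= 190 / 213
= 0.892
= 89.2%

89.2


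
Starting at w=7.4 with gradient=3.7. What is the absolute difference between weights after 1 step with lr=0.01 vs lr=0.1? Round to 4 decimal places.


With lr=0.01: w_new = 7.4 - 0.01 * 3.7 = 7.363
With lr=0.1: w_new = 7.4 - 0.1 * 3.7 = 7.03
Absolute difference = |7.363 - 7.03|
= 0.3330

0.3330


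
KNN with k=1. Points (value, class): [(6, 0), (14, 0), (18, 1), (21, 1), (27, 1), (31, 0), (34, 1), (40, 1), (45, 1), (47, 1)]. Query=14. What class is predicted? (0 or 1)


Distances from query 14:
Point 14 (class 0): distance = 0
K=1 nearest neighbors: classes = [0]
Votes for class 1: 0 / 1
Majority vote => class 0

0


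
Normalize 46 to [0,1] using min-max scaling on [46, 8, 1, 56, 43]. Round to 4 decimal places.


Min = 1, Max = 56
Range = 56 - 1 = 55
Scaled = (x - min) / (max - min)
= (46 - 1) / 55
= 45 / 55
= 0.8182

0.8182


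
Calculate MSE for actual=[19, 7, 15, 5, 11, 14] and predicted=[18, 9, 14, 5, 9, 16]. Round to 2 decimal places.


Differences: [1, -2, 1, 0, 2, -2]
Squared errors: [1, 4, 1, 0, 4, 4]
Sum of squared errors = 14
MSE = 14 / 6 = 2.33

2.33


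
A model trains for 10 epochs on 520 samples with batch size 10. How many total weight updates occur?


Iterations per epoch = 520 / 10 = 52
Total updates = iterations_per_epoch * epochs
= 52 * 10
= 520

520


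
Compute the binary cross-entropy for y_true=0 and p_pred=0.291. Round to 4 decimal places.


For y=0: Loss = -log(1-p)
= -log(1 - 0.291)
= -log(0.709)
= -(-0.3439)
= 0.3439

0.3439


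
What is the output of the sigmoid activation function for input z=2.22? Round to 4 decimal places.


sigmoid(z) = 1 / (1 + exp(-z))
exp(-(2.22)) = exp(-2.22) = 0.1086
1 + 0.1086 = 1.1086
1 / 1.1086 = 0.9020

0.9020


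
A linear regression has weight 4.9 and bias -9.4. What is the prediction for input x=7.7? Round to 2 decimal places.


y = 4.9 * 7.7 + (-9.4)
= 37.73 + (-9.4)
= 28.33

28.33


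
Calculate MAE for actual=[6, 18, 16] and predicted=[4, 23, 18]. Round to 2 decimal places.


Absolute errors: [2, 5, 2]
Sum of absolute errors = 9
MAE = 9 / 3 = 3.00

3.00


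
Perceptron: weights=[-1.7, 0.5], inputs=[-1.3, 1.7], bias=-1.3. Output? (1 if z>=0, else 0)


z = w . x + b
= -1.7*-1.3 + 0.5*1.7 + -1.3
= 2.21 + 0.85 + -1.3
= 3.06 + -1.3
= 1.76
Since z = 1.76 >= 0, output = 1

1


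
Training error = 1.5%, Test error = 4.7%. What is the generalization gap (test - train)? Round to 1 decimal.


Generalization gap = test_error - train_error
= 4.7 - 1.5
= 3.2%
A moderate gap.

3.2


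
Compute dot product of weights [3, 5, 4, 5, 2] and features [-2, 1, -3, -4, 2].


Element-wise products:
3 * -2 = -6
5 * 1 = 5
4 * -3 = -12
5 * -4 = -20
2 * 2 = 4
Sum = -6 + 5 + -12 + -20 + 4
= -29

-29


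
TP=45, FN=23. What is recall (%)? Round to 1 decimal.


Recall = TP / (TP + FN) * 100
= 45 / (45 + 23)
= 45 / 68
= 0.6618
= 66.2%

66.2


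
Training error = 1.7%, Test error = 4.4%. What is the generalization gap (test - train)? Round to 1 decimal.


Generalization gap = test_error - train_error
= 4.4 - 1.7
= 2.7%
A moderate gap.

2.7


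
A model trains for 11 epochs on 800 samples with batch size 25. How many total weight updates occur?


Iterations per epoch = 800 / 25 = 32
Total updates = iterations_per_epoch * epochs
= 32 * 11
= 352

352


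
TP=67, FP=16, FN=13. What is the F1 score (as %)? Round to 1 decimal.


Precision = TP / (TP + FP) = 67 / 83 = 0.8072
Recall = TP / (TP + FN) = 67 / 80 = 0.8375
F1 = 2 * P * R / (P + R)
= 2 * 0.8072 * 0.8375 / (0.8072 + 0.8375)
= 1.3521 / 1.6447
= 0.8221
As percentage: 82.2%

82.2


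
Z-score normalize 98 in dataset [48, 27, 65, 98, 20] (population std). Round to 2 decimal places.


Mean = (48 + 27 + 65 + 98 + 20) / 5 = 51.6
Variance = sum((x_i - mean)^2) / n = 789.84
Std = sqrt(789.84) = 28.1041
Z = (x - mean) / std
= (98 - 51.6) / 28.1041
= 46.4 / 28.1041
= 1.65

1.65


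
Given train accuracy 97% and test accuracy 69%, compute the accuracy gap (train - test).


Gap = train_accuracy - test_accuracy
= 97 - 69
= 28%
This large gap strongly indicates overfitting.

28


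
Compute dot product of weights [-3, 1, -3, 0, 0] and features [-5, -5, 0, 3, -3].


Element-wise products:
-3 * -5 = 15
1 * -5 = -5
-3 * 0 = 0
0 * 3 = 0
0 * -3 = 0
Sum = 15 + -5 + 0 + 0 + 0
= 10

10


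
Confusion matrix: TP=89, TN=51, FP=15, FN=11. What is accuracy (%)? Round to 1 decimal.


Accuracy = (TP + TN) / (TP + TN + FP + FN) * 100
= (89 + 51) / (89 + 51 + 15 + 11)
= 140 / 166
= 0.8434
= 84.3%

84.3


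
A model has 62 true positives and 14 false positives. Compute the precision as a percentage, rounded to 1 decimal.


Precision = TP / (TP + FP) * 100
= 62 / (62 + 14)
= 62 / 76
= 0.8158
= 81.6%

81.6


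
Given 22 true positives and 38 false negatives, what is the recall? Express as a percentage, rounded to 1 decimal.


Recall = TP / (TP + FN) * 100
= 22 / (22 + 38)
= 22 / 60
= 0.3667
= 36.7%

36.7


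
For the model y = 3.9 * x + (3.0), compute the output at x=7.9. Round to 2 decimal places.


y = 3.9 * 7.9 + (3.0)
= 30.81 + (3.0)
= 33.81

33.81


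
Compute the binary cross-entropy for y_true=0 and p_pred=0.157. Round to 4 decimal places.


For y=0: Loss = -log(1-p)
= -log(1 - 0.157)
= -log(0.843)
= -(-0.1708)
= 0.1708

0.1708


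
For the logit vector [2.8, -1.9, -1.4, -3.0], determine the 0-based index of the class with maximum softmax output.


Softmax is a monotonic transformation, so it preserves the argmax.
We need to find the index of the maximum logit.
Index 0: 2.8
Index 1: -1.9
Index 2: -1.4
Index 3: -3.0
Maximum logit = 2.8 at index 0

0


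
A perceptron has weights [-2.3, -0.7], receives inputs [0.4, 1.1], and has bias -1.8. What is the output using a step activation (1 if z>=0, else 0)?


z = w . x + b
= -2.3*0.4 + -0.7*1.1 + -1.8
= -0.92 + -0.77 + -1.8
= -1.69 + -1.8
= -3.49
Since z = -3.49 < 0, output = 0

0


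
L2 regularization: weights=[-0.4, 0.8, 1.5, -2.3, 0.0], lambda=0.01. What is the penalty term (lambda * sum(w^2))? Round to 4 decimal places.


Squaring each weight:
(-0.4)^2 = 0.16
0.8^2 = 0.64
1.5^2 = 2.25
(-2.3)^2 = 5.29
0.0^2 = 0.0
Sum of squares = 8.34
Penalty = 0.01 * 8.34 = 0.0834

0.0834


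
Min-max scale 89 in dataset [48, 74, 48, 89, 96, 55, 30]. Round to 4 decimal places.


Min = 30, Max = 96
Range = 96 - 30 = 66
Scaled = (x - min) / (max - min)
= (89 - 30) / 66
= 59 / 66
= 0.8939

0.8939


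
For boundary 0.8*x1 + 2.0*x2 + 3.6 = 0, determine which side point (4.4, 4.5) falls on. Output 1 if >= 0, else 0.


Compute 0.8 * 4.4 + 2.0 * 4.5 + 3.6
= 3.52 + 9.0 + 3.6
= 16.12
Since 16.12 >= 0, the point is on the positive side.

1


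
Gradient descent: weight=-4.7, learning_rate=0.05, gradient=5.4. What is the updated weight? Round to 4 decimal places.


w_new = w_old - lr * gradient
= -4.7 - 0.05 * 5.4
= -4.7 - (0.27)
= -4.9700

-4.9700


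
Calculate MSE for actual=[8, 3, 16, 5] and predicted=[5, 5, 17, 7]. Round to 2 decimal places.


Differences: [3, -2, -1, -2]
Squared errors: [9, 4, 1, 4]
Sum of squared errors = 18
MSE = 18 / 4 = 4.50

4.50


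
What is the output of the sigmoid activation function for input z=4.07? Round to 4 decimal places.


sigmoid(z) = 1 / (1 + exp(-z))
exp(-(4.07)) = exp(-4.07) = 0.0171
1 + 0.0171 = 1.0171
1 / 1.0171 = 0.9832

0.9832


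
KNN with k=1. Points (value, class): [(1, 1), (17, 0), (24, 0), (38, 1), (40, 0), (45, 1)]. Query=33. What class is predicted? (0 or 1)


Distances from query 33:
Point 38 (class 1): distance = 5
K=1 nearest neighbors: classes = [1]
Votes for class 1: 1 / 1
Majority vote => class 1

1


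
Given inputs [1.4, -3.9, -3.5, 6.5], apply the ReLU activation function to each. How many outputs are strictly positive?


ReLU(x) = max(0, x) for each element:
ReLU(1.4) = 1.4
ReLU(-3.9) = 0
ReLU(-3.5) = 0
ReLU(6.5) = 6.5
Active neurons (>0): 2

2


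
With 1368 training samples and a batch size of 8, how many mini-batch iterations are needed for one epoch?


Iterations per epoch = dataset_size / batch_size
= 1368 / 8
= 171

171


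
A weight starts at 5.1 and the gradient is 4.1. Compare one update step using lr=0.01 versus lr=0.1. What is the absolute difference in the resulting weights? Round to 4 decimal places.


With lr=0.01: w_new = 5.1 - 0.01 * 4.1 = 5.059
With lr=0.1: w_new = 5.1 - 0.1 * 4.1 = 4.69
Absolute difference = |5.059 - 4.69|
= 0.3690

0.3690


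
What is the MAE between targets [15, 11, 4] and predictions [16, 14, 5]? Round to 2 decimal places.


Absolute errors: [1, 3, 1]
Sum of absolute errors = 5
MAE = 5 / 3 = 1.67

1.67


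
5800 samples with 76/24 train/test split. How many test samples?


Train samples = 5800 * 76% = 4408
Test samples = 5800 - 4408
= 1392

1392


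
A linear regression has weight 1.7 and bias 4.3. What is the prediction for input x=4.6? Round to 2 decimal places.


y = 1.7 * 4.6 + (4.3)
= 7.82 + (4.3)
= 12.12

12.12


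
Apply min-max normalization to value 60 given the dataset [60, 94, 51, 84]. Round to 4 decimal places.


Min = 51, Max = 94
Range = 94 - 51 = 43
Scaled = (x - min) / (max - min)
= (60 - 51) / 43
= 9 / 43
= 0.2093

0.2093


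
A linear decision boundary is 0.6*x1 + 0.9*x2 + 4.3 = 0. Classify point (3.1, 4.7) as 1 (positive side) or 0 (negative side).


Compute 0.6 * 3.1 + 0.9 * 4.7 + 4.3
= 1.86 + 4.23 + 4.3
= 10.39
Since 10.39 >= 0, the point is on the positive side.

1


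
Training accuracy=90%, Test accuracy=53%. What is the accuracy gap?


Gap = train_accuracy - test_accuracy
= 90 - 53
= 37%
This large gap strongly indicates overfitting.

37


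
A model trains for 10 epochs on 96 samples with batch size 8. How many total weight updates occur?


Iterations per epoch = 96 / 8 = 12
Total updates = iterations_per_epoch * epochs
= 12 * 10
= 120

120


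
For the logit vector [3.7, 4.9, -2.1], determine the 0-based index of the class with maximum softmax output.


Softmax is a monotonic transformation, so it preserves the argmax.
We need to find the index of the maximum logit.
Index 0: 3.7
Index 1: 4.9
Index 2: -2.1
Maximum logit = 4.9 at index 1

1


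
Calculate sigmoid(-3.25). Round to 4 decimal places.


sigmoid(z) = 1 / (1 + exp(-z))
exp(-(-3.25)) = exp(3.25) = 25.7903
1 + 25.7903 = 26.7903
1 / 26.7903 = 0.0373

0.0373


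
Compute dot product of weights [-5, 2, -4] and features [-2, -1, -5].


Element-wise products:
-5 * -2 = 10
2 * -1 = -2
-4 * -5 = 20
Sum = 10 + -2 + 20
= 28

28


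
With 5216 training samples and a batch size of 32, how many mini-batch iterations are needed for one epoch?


Iterations per epoch = dataset_size / batch_size
= 5216 / 32
= 163

163


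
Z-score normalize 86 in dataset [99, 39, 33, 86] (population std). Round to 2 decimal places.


Mean = (99 + 39 + 33 + 86) / 4 = 64.25
Variance = sum((x_i - mean)^2) / n = 823.6875
Std = sqrt(823.6875) = 28.7
Z = (x - mean) / std
= (86 - 64.25) / 28.7
= 21.75 / 28.7
= 0.76

0.76


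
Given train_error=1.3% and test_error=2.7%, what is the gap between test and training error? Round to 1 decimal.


Generalization gap = test_error - train_error
= 2.7 - 1.3
= 1.4%
A small gap suggests good generalization.

1.4


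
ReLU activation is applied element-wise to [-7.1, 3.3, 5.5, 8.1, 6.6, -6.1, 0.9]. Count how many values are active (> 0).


ReLU(x) = max(0, x) for each element:
ReLU(-7.1) = 0
ReLU(3.3) = 3.3
ReLU(5.5) = 5.5
ReLU(8.1) = 8.1
ReLU(6.6) = 6.6
ReLU(-6.1) = 0
ReLU(0.9) = 0.9
Active neurons (>0): 5

5


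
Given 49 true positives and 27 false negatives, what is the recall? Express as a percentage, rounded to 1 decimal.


Recall = TP / (TP + FN) * 100
= 49 / (49 + 27)
= 49 / 76
= 0.6447
= 64.5%

64.5


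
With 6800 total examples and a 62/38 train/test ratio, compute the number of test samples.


Train samples = 6800 * 62% = 4216
Test samples = 6800 - 4216
= 2584

2584


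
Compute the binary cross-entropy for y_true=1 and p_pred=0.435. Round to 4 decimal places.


For y=1: Loss = -log(p)
= -log(0.435)
= -(-0.8324)
= 0.8324

0.8324


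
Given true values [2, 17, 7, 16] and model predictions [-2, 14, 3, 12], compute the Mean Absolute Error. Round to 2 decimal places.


Absolute errors: [4, 3, 4, 4]
Sum of absolute errors = 15
MAE = 15 / 4 = 3.75

3.75


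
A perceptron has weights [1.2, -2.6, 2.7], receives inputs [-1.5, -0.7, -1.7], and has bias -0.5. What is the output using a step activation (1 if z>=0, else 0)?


z = w . x + b
= 1.2*-1.5 + -2.6*-0.7 + 2.7*-1.7 + -0.5
= -1.8 + 1.82 + -4.59 + -0.5
= -4.57 + -0.5
= -5.07
Since z = -5.07 < 0, output = 0

0


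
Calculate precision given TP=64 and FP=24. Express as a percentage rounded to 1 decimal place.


Precision = TP / (TP + FP) * 100
= 64 / (64 + 24)
= 64 / 88
= 0.7273
= 72.7%

72.7


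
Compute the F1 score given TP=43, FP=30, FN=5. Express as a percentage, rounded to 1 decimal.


Precision = TP / (TP + FP) = 43 / 73 = 0.589
Recall = TP / (TP + FN) = 43 / 48 = 0.8958
F1 = 2 * P * R / (P + R)
= 2 * 0.589 * 0.8958 / (0.589 + 0.8958)
= 1.0554 / 1.4849
= 0.7107
As percentage: 71.1%

71.1


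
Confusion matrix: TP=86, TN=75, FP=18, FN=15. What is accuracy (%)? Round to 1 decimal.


Accuracy = (TP + TN) / (TP + TN + FP + FN) * 100
= (86 + 75) / (86 + 75 + 18 + 15)
= 161 / 194
= 0.8299
= 83.0%

83.0


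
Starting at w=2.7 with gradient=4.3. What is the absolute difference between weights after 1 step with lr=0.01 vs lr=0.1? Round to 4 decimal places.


With lr=0.01: w_new = 2.7 - 0.01 * 4.3 = 2.657
With lr=0.1: w_new = 2.7 - 0.1 * 4.3 = 2.27
Absolute difference = |2.657 - 2.27|
= 0.3870

0.3870


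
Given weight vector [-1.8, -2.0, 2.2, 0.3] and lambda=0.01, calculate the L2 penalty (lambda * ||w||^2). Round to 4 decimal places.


Squaring each weight:
(-1.8)^2 = 3.24
(-2.0)^2 = 4.0
2.2^2 = 4.84
0.3^2 = 0.09
Sum of squares = 12.17
Penalty = 0.01 * 12.17 = 0.1217

0.1217


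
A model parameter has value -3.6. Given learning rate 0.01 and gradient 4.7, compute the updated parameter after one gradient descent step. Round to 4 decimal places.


w_new = w_old - lr * gradient
= -3.6 - 0.01 * 4.7
= -3.6 - (0.047)
= -3.6470

-3.6470


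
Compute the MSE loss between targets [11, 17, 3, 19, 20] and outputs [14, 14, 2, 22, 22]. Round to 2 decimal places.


Differences: [-3, 3, 1, -3, -2]
Squared errors: [9, 9, 1, 9, 4]
Sum of squared errors = 32
MSE = 32 / 5 = 6.40

6.40


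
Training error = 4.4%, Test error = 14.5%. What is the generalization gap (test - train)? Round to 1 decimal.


Generalization gap = test_error - train_error
= 14.5 - 4.4
= 10.1%
A large gap suggests overfitting.

10.1


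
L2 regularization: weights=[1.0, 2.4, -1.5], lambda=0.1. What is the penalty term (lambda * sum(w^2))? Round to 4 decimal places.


Squaring each weight:
1.0^2 = 1.0
2.4^2 = 5.76
(-1.5)^2 = 2.25
Sum of squares = 9.01
Penalty = 0.1 * 9.01 = 0.9010

0.9010


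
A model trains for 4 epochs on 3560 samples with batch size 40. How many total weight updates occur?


Iterations per epoch = 3560 / 40 = 89
Total updates = iterations_per_epoch * epochs
= 89 * 4
= 356

356


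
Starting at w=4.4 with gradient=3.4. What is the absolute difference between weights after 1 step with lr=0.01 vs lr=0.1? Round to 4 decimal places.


With lr=0.01: w_new = 4.4 - 0.01 * 3.4 = 4.366
With lr=0.1: w_new = 4.4 - 0.1 * 3.4 = 4.06
Absolute difference = |4.366 - 4.06|
= 0.3060

0.3060


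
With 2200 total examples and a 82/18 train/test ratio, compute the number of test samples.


Train samples = 2200 * 82% = 1804
Test samples = 2200 - 1804
= 396

396


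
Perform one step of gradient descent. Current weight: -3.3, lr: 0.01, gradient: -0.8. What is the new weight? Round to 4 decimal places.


w_new = w_old - lr * gradient
= -3.3 - 0.01 * -0.8
= -3.3 - (-0.008)
= -3.2920

-3.2920


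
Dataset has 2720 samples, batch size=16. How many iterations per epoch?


Iterations per epoch = dataset_size / batch_size
= 2720 / 16
= 170

170


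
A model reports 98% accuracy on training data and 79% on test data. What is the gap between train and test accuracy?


Gap = train_accuracy - test_accuracy
= 98 - 79
= 19%
This gap suggests the model is overfitting.

19


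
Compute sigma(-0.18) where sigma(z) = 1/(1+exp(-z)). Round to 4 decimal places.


sigmoid(z) = 1 / (1 + exp(-z))
exp(-(-0.18)) = exp(0.18) = 1.1972
1 + 1.1972 = 2.1972
1 / 2.1972 = 0.4551

0.4551


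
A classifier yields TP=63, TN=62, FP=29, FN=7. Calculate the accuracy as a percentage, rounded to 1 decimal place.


Accuracy = (TP + TN) / (TP + TN + FP + FN) * 100
= (63 + 62) / (63 + 62 + 29 + 7)
= 125 / 161
= 0.7764
= 77.6%

77.6


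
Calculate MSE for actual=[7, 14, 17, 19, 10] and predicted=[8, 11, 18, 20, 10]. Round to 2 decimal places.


Differences: [-1, 3, -1, -1, 0]
Squared errors: [1, 9, 1, 1, 0]
Sum of squared errors = 12
MSE = 12 / 5 = 2.40

2.40


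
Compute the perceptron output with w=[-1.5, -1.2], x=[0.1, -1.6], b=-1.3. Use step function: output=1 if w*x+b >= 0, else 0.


z = w . x + b
= -1.5*0.1 + -1.2*-1.6 + -1.3
= -0.15 + 1.92 + -1.3
= 1.77 + -1.3
= 0.47
Since z = 0.47 >= 0, output = 1

1


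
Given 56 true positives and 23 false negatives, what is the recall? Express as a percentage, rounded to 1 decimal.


Recall = TP / (TP + FN) * 100
= 56 / (56 + 23)
= 56 / 79
= 0.7089
= 70.9%

70.9


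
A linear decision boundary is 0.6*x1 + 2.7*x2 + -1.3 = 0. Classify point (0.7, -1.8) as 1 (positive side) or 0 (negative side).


Compute 0.6 * 0.7 + 2.7 * -1.8 + -1.3
= 0.42 + -4.86 + -1.3
= -5.74
Since -5.74 < 0, the point is on the negative side.

0


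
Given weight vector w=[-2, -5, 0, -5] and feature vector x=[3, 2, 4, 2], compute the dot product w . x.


Element-wise products:
-2 * 3 = -6
-5 * 2 = -10
0 * 4 = 0
-5 * 2 = -10
Sum = -6 + -10 + 0 + -10
= -26

-26


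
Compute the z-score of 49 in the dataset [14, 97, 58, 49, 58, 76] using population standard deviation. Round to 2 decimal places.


Mean = (14 + 97 + 58 + 49 + 58 + 76) / 6 = 58.6667
Variance = sum((x_i - mean)^2) / n = 643.2222
Std = sqrt(643.2222) = 25.3618
Z = (x - mean) / std
= (49 - 58.6667) / 25.3618
= -9.6667 / 25.3618
= -0.38

-0.38


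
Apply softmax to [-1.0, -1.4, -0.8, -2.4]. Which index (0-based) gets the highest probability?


Softmax is a monotonic transformation, so it preserves the argmax.
We need to find the index of the maximum logit.
Index 0: -1.0
Index 1: -1.4
Index 2: -0.8
Index 3: -2.4
Maximum logit = -0.8 at index 2

2


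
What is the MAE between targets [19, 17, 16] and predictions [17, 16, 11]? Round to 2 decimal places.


Absolute errors: [2, 1, 5]
Sum of absolute errors = 8
MAE = 8 / 3 = 2.67

2.67


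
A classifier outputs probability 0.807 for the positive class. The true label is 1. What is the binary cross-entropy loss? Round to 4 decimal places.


For y=1: Loss = -log(p)
= -log(0.807)
= -(-0.2144)
= 0.2144

0.2144
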